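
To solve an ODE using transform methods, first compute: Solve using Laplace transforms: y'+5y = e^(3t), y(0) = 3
Take L: sY - 3+5Y = 1/(s-3)
Y(s+5) = 1/(s-3)+3
Y = 1/((s-3)(s+5))+3/(s+5)
Partial fractions: 1/((s-3)(s+5)) = (1/8)/(s-3) - (1/8)/(s+5)
So Y = (1/8)/(s-3)+(23/8)/(s+5)
Inverse Laplace transform (L^(-1){1/(s-3)} = e^(3t), L^(-1){1/(s+5)} = e^(-5t)):

Answer: y(t) = (1/8)·e^(3t)+(23/8)·e^(-5t)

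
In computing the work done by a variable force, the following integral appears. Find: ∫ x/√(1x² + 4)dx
Let u=x² + 4, du=2x dx
∫ (1/2)·u^(-1/2) du=√u + C

Answer: √(x² + 4) + C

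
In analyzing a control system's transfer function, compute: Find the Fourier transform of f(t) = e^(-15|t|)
Using the standard pair: F{e^(-a|t|)} = 2a/(a^2+omega^2)
With a = 15: F(omega) = 30/(225+omega^2)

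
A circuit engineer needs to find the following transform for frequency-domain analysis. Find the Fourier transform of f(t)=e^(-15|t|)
Using the standard pair: F{e^(-a|t|)}=2a/(a^2+omega^2)
With a=15: F(omega)=30/(225+omega^2)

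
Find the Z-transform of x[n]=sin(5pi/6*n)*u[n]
Z{sin(w0 * n) * u[n]}=z * sin(w0)/(z^2-2z * cos(w0)+1)
With w0=5pi/6: X(z)=z * sin(5pi/6)/(z^2-2z * cos(5pi/6)+1)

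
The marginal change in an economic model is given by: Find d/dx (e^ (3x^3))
Chain rule: d/dx[e^u] = e^u · u' where u = 3x^3
u' = 9x^2

Answer: 9x^2·e^(3x^3)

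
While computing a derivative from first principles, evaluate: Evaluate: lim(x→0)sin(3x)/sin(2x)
sin(u) ≈ u for small u:
sin(3x)/sin(2x) ≈ 3x/(2x) = 3/2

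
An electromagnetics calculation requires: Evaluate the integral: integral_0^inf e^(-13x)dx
integral_0^inf e^(-13x) dx=[-1/13*e^(-13x)]_0^inf
=0 - (-1/13)=1/13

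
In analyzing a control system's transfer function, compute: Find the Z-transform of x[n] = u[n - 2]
Using the time-shift property: Z{u[n-2]}=z^(-2) * z/(z-1)
=z^(-1)/(z-1)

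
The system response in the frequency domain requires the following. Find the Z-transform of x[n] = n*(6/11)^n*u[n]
Using the property Z{n * a^n * u[n]} = az/(z-a)^2
With a = 6/11: X(z) = (6/11)z/(z - 6/11)^2, |z| > 6/11

Answer: (6/11)z/(z - 6/11)^2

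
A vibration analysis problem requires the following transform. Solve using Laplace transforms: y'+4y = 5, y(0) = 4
Take L of both sides: sY(s)-4+4Y(s) = 5/s
Y(s)(s+4) = 5/s+4
Y(s) = 5/(s(s+4))+4/(s+4)
Partial fractions: 5/(s(s+4)) = (5/4)/s - (5/4)/(s+4)
So Y(s) = (5/4)/s+(11/4)/(s+4)
Inverse transform (L^(-1){1/s} = 1, L^(-1){1/(s+4)} = e^(-4t)):

Answer: y(t) = 5/4+(11/4)·e^(-4t)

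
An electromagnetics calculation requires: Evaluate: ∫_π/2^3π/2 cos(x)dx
Antiderivative: sin(x)
Evaluate at bounds: [sin(1·3π/2)/1] - [sin(1·π/2)/1]
=((-1) - (1))/1=-2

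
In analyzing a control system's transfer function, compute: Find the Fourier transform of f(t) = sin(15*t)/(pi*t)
sin(W * t)/(pi * t) = (W/pi) * sinc(W * t/pi) is the impulse response of the ideal low-pass filter with cutoff W (here W = 15).
Its Fourier transform is a rectangular function:
F(omega) = 1 for |omega| < 15, 0 otherwise

Answer: rect(omega/30) [i.e., 1 for |omega| < 15, 0 otherwise]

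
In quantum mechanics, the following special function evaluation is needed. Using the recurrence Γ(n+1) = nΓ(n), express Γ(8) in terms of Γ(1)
Γ(8)=7Γ(7)=7·6Γ(6)=...=7!·Γ(1)=5040·Γ(1)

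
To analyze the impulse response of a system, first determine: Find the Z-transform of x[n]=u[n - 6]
Using the time-shift property: Z{u[n-6]} = z^(-6) * z/(z-1)
= z^(-5)/(z-1)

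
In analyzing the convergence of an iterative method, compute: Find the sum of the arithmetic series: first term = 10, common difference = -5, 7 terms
Last term: a_n = 10+(7-1)·-5 = -20
Sum = n(a_1+a_n)/2 = 7(10+(-20))/2 = -35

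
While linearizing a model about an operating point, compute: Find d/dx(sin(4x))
Chain rule: d/dx[sin(u)] = cos(u)·u' where u = 4x
u' = 4

Answer: 4·cos(4x)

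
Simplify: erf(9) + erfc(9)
By definition erfc(x) = 1 - erf(x)
erf(9) + erfc(9) = erf(9) + 1 - erf(9) = 1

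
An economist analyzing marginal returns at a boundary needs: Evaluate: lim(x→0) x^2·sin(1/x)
Squeeze theorem: -|x^2| ≤ x^2·sin(1/x) ≤ |x^2|
Since x^2 → 0 as x → 0, by squeeze theorem the limit is 0

Answer: 0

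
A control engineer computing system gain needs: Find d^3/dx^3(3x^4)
Apply power rule 3 times:
d^1: 12x^3
d^2: 36x^2
d^3: 72x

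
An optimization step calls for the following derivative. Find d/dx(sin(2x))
Chain rule: d/dx[sin(u)]=cos(u)·u' where u=2x
u'=2

Answer: 2·cos(2x)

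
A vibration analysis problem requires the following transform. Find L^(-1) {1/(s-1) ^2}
L^(-1){1/(s-a)^n} = t^(n-1)·e^(at)/(n-1)!
Here a = 1, n = 2: t^1·e^(t)/1

Answer: t·e^(t)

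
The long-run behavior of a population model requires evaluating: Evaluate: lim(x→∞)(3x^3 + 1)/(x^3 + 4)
Divide numerator and denominator by x^3:
lim (3+1/x^3)/(1+4/x^3)=3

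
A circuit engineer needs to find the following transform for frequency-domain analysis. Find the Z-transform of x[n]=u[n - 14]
Using the time-shift property: Z{u[n-14]} = z^(-14) * z/(z-1)
= z^(-13)/(z-1)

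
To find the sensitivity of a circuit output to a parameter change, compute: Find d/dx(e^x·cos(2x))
Product rule: (fg)' = f'g+fg'
f = e^x, f' = e^x
g = cos(2x), g' = -2·sin(2x)

Answer: e^x·cos(2x)-2·e^x·sin(2x)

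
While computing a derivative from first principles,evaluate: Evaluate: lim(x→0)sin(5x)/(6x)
L'Hôpital (0/0): lim 5cos(5x)/6 = 5/6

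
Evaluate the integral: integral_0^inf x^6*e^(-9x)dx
This is a Gamma integral. Substitute u = 9x (du = 9 dx):
integral_0^inf x^6 * e^(-9x) dx = (1/9^7) integral_0^inf u^6 * e^(-u) du
= Gamma(7)/9^7 = 6!/9^7 = 720/4782969

Answer: 80/531441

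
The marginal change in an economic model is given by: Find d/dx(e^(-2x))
Chain rule: d/dx[e^u]=e^u · u' where u=-2x
u'=-2

Answer: -2·e^(-2x)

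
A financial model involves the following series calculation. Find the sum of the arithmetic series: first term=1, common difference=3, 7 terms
Last term: a_n=1 + (7 - 1)·3=19
Sum=n(a_1 + a_n)/2=7(1 + 19)/2=70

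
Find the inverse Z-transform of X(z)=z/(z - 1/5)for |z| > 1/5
Standard pair: z/(z-a) <-> a^n * u[n] for causal signals
With a = 1/5: x[n] = (1/5)^n * u[n]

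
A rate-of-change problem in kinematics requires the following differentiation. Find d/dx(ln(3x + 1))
Chain rule: d/dx[ln(u)]=u'/u where u=3x+1
u'=3

Answer: (3)/(3x+1)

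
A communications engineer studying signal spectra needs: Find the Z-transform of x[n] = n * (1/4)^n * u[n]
Using the property Z{n*a^n*u[n]} = az/(z-a)^2
With a = 1/4: X(z) = (1/4)z/(z - 1/4)^2, |z| > 1/4

Answer: (1/4)z/(z - 1/4)^2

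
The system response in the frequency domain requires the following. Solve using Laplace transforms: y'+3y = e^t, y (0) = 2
Take L: sY - 2 + 3Y=1/(s-1)
Y(s + 3)=1/(s-1) + 2
Y=1/((s-1)(s + 3)) + 2/(s + 3)
Partial fractions: 1/((s-1)(s + 3))=(1/4)/(s-1) - (1/4)/(s + 3)
So Y=(1/4)/(s-1) + (7/4)/(s + 3)
Inverse Laplace transform (L^(-1){1/(s-1)}=e^t, L^(-1){1/(s + 3)}=e^(-3t)):

Answer: y(t)=(1/4)·e^t + (7/4)·e^(-3t)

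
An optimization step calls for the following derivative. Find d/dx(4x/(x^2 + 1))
Quotient rule: (f/g)'=(f'g - fg')/g²
f=4x, f'=4
g=x^2 + 1, g'=2x

Answer: (4·(x^2 + 1) - 8x^2)/(x^2 + 1)²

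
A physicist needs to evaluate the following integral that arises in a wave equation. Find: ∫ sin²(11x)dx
Using identity sin²(u) = (1 - cos(2u))/2:
∫ (1 - cos(22x))/2 dx = x/2 - sin(22x)/44 + C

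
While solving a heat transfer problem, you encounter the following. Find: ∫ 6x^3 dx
Using power rule: ∫ 6x^3 dx = 6/4 x^4+C = (3/2)x^4+C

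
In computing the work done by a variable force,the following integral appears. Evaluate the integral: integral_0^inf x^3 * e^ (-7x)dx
This is a Gamma integral. Substitute u=7x (du=7 dx):
integral_0^inf x^3 * e^(-7x) dx=(1/7^4) integral_0^inf u^3 * e^(-u) du
=Gamma(4)/7^4=3!/7^4=6/2401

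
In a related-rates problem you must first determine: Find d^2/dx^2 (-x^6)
Apply power rule 2 times:
d^1: -6x^5
d^2: -30x^4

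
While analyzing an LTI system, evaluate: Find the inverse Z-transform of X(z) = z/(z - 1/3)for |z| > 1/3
Standard pair: z/(z-a) <-> a^n*u[n] for causal signals
With a=1/3: x[n]=(1/3)^n*u[n]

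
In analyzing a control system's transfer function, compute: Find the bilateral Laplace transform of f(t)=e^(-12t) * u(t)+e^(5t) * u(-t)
For e^(-12t)*u(t): L=1/(s + 12), Re(s) > -12
For e^(5t)*u(-t): L=-1/(s-5), Re(s) < 5
Combined: F(s)=1/(s + 12) - 1/(s-5), -12 < Re(s) < 5

Answer: 1/(s + 12) - 1/(s-5), ROC: -12 < Re(s) < 5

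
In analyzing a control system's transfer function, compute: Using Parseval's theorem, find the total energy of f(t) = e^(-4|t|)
Parseval's theorem: E = integral |f(t)|^2 dt = (1/2pi) integral |F(omega)|^2 domega
E = integral_{-inf}^{inf} e^(-8|t|) dt = 2 * integral_0^inf e^(-8t) dt = 2/(2 * 4) = 1/4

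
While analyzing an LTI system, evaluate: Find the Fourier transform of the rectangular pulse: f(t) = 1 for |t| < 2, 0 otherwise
F(omega)=integral from -2 to 2 of e^(-j*omega*t) dt
=2*sin(2*omega)/omega=4*sinc(2*omega/pi)

Answer: 2*sin(2*omega)/omega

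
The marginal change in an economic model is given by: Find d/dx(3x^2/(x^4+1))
Quotient rule: (f/g)' = (f'g - fg')/g²
f = 3x^2, f' = 6x
g = x^4+1, g' = 4x^3

Answer: (6x·(x^4+1)-12x^5)/(x^4+1)²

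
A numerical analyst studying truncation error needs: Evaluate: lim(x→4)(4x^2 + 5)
Polynomial is continuous, so substitute x = 4:
4·4^2+5 = 69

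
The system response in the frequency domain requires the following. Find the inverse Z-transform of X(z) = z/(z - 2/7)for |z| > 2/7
Standard pair: z/(z-a) <-> a^n*u[n] for causal signals
With a=2/7: x[n]=(2/7)^n*u[n]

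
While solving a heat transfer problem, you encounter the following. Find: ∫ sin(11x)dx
Using substitution u=11x: ∫ sin(u) du/11=-cos(u)/11 + C

Answer: (-1/11)cos(11x) + C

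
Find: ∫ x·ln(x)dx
By parts: u=ln(x), dv=x dx
du=1/x dx, v=x^2/2
=x^2·ln(x)/2 - ∫ x/2 dx
=x^2·ln(x)/2 - x^2/4 + C

Answer: x^2(ln(x)/2 - 1/4) + C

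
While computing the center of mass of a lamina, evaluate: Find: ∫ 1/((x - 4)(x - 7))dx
Partial fractions: 1/((x-4)(x-7))=A/(x-4)+B/(x-7)
A=-1/3, B=1/3
∫ [-1/3· 1/(x-4)+1/3· 1/(x-7)] dx
=(1/3)[ln|x-7| - ln|x-4|]+C

Answer: (1/3)·ln|(x-7)/(x-4)|+C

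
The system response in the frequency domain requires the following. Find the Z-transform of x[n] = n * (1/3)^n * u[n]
Using the property Z{n*a^n*u[n]} = az/(z-a)^2
With a = 1/3: X(z) = (1/3)z/(z - 1/3)^2, |z| > 1/3

Answer: (1/3)z/(z - 1/3)^2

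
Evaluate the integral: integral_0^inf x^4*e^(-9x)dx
This is a Gamma integral. Substitute u=9x (du=9 dx):
integral_0^inf x^4 * e^(-9x) dx=(1/9^5) integral_0^inf u^4 * e^(-u) du
=Gamma(5)/9^5=4!/9^5=24/59049

Answer: 8/19683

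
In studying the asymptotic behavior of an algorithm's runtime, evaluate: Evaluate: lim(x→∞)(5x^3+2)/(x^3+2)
Divide numerator and denominator by x^3:
lim (5+2/x^3)/(1+2/x^3) = 5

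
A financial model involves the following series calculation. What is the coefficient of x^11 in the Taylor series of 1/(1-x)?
1/(1-x)=Σ x^n for |x|<1
All coefficients are 1

Answer: 1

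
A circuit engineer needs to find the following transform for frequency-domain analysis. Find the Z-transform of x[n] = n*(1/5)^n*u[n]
Using the property Z{n * a^n * u[n]} = az/(z-a)^2
With a = 1/5: X(z) = (1/5)z/(z - 1/5)^2, |z| > 1/5

Answer: (1/5)z/(z - 1/5)^2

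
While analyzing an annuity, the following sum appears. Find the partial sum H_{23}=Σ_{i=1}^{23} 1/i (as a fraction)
H_23=1 + 1/2 + 1/3 + ... + 1/23
=444316699/118982864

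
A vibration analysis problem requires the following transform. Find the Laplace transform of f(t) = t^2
L{t^n}=n!/s^(n+1)
L{t^2}=2!/s^3=2/s^3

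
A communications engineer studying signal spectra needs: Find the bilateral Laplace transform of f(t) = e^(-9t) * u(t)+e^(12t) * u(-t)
For e^(-9t)*u(t): L = 1/(s + 9), Re(s) > -9
For e^(12t)*u(-t): L = -1/(s-12), Re(s) < 12
Combined: F(s) = 1/(s + 9) - 1/(s-12), -9 < Re(s) < 12

Answer: 1/(s + 9) - 1/(s-12), ROC: -9 < Re(s) < 12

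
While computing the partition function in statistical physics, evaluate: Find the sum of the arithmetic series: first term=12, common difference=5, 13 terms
Last term: a_n=12 + (13 - 1)·5=72
Sum=n(a_1 + a_n)/2=13(12 + 72)/2=546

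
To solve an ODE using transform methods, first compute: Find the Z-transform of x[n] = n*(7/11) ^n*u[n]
Using the property Z{n*a^n*u[n]}=az/(z-a)^2
With a=7/11: X(z)=(7/11)z/(z - 7/11)^2, |z| > 7/11

Answer: (7/11)z/(z - 7/11)^2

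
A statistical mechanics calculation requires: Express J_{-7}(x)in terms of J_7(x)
For integer n: J_{-n}(x)=(-1)^n J_n(x)
With n=7: J_{-7}(x)=(-1)^7 J_7(x)=-J_7(x)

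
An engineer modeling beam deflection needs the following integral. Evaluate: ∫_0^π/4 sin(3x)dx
Antiderivative: -cos(3x)/3
Evaluate at bounds: [-cos(3·π/4)/3] - [-cos(3·0)/3]
= (-(-√2/2) + (1))/3 = 1/3 + √2/6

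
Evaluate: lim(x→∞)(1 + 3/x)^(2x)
Rewrite as [(1+3/x)^x]^2.
lim(1+3/x)^x=e^3, so limit=(e^3)^2=e^6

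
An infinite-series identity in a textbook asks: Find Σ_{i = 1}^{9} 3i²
=3·n(n+1)(2n+1)/6=3·9·10·19/6=855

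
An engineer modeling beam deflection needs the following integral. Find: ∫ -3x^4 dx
Using power rule: ∫ -3x^4 dx=-3/5 x^5+C=(-3/5)x^5+C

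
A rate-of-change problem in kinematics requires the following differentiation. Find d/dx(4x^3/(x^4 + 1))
Quotient rule: (f/g)'=(f'g - fg')/g²
f=4x^3, f'=12x^2
g=x^4+1, g'=4x^3

Answer: (12x^2·(x^4+1)-16x^6)/(x^4+1)²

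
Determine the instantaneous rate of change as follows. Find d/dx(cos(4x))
Chain rule: d/dx[cos(u)]=-sin(u)·u' where u=4x
u'=4

Answer: -4·sin(4x)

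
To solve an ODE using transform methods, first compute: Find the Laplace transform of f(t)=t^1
L{t^n} = n!/s^(n + 1)
L{t^1} = 1!/s^2 = 1/s^2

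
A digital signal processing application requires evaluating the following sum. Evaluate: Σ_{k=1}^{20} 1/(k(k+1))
Partial fractions: 1/(k(k + 1))=1/k - 1/(k + 1)
Telescoping sum: 1(1 - 1/21)=1·20/21

Answer: 20/21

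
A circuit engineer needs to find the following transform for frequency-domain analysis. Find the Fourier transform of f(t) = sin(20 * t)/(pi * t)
sin(W * t)/(pi * t)=(W/pi) * sinc(W * t/pi) is the impulse response of the ideal low-pass filter with cutoff W (here W=20).
Its Fourier transform is a rectangular function:
F(omega)=1 for |omega| < 20, 0 otherwise

Answer: rect(omega/40) [i.e., 1 for |omega| < 20, 0 otherwise]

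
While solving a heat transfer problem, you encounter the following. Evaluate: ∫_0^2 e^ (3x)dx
Antiderivative: (1/3)e^(3x)
Evaluate: (1/3)(e^6-1)

Answer: (e^6-1)/3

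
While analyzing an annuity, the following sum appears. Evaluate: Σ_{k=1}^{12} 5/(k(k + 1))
Partial fractions: 5/(k(k + 1))=5/k - 5/(k + 1)
Telescoping sum: 5(1 - 1/13)=5·12/13

Answer: 60/13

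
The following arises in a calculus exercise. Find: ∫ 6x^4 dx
Using power rule: ∫ 6x^4 dx = 6/5 x^5 + C = (6/5)x^5 + C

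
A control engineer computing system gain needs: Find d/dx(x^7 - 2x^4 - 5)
Power rule: d/dx(ax^n)=n·a·x^(n-1)
Term by term: 7·x^6 - 8·x^3

Answer: 7x^6 - 8x^3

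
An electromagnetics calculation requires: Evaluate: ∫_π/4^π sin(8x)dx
Antiderivative: -cos(8x)/8
Evaluate at bounds: [-cos(8·π)/8] - [-cos(8·π/4)/8]
=(-(1)+(1))/8=0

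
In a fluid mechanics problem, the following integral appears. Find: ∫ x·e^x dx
Integration by parts: u=x, dv=e^x dx
du=dx, v=e^x
=x·e^x - ∫ e^x dx
=x·e^x - e^x+C

Answer: e^x(x - 1)+C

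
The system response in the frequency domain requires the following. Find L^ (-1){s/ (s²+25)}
L^(-1){s/(s²+w²)}=cos(wt)
Here w=5

Answer: cos(5t)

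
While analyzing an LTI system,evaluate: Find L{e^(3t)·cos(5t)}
First shifting: L{e^(at)f(t)}=F(s-a)
L{cos(5t)}=s/(s² + 25)
Shift: (s-3)/((s-3)² + 25)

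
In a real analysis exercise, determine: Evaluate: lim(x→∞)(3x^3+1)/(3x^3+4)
Divide numerator and denominator by x^3:
lim (3 + 1/x^3)/(3 + 4/x^3)=1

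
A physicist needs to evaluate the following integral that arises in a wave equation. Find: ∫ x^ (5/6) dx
Power rule: ∫ x^(5/6) dx = x^(11/6)/(11/6) + C

Answer: (6/11)·x^(11/6) + C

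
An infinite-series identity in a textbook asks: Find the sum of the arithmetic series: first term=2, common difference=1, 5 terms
Last term: a_n = 2+(5-1)·1 = 6
Sum = n(a_1+a_n)/2 = 5(2+6)/2 = 20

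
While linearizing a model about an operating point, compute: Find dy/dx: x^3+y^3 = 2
Differentiate: 3x^2+3y^2·(dy/dx) = 0
dy/dx = -3x^2/(3y^2)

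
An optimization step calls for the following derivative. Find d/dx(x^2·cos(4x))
Product rule: (fg)'=f'g+fg'
f=x^2, f'=2x
g=cos(4x), g'=-4·sin(4x)

Answer: 2x·cos(4x)-4x^2·sin(4x)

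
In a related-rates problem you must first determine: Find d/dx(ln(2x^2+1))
Chain rule: d/dx[ln(u)] = u'/u where u = 2x^2+1
u' = 4x

Answer: (4x)/(2x^2+1)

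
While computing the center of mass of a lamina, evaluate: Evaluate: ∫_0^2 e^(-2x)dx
Antiderivative: (1/(-2))e^(-2x)
Evaluate: (1/(-2))(e^-4-1)

Answer: (e^-4-1)/(-2)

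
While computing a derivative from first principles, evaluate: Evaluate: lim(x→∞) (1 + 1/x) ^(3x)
Rewrite as [(1+1/x)^x]^3.
lim(1+1/x)^x=e^1, so limit=(e^1)^3=e^3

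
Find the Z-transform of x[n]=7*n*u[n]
Z{n * u[n]} = z/(z-1)^2
By linearity: Z{7 * n * u[n]} = 7z/(z-1)^2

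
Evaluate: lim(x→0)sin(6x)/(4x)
L'Hôpital (0/0): lim 6cos(6x)/4 = 6/4

Answer: 3/2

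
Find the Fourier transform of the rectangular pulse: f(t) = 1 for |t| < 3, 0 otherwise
F(omega) = integral from -3 to 3 of e^(-j * omega * t) dt
= 2 * sin(3 * omega)/omega = 6 * sinc(3 * omega/pi)

Answer: 2 * sin(3 * omega)/omega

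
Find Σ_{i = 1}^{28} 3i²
= 3·n(n + 1)(2n + 1)/6 = 3·28·29·57/6 = 23142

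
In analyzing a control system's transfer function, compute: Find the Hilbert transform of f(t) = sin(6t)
The Hilbert transform shifts each frequency component by -pi/2.
H{sin(wt)} = -cos(wt)
With w = 6: H{sin(6t)} = -cos(6t)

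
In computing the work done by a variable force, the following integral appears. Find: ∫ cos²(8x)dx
Using identity cos²(u)=(1 + cos(2u))/2:
∫ (1 + cos(16x))/2 dx=x/2 + sin(16x)/32 + C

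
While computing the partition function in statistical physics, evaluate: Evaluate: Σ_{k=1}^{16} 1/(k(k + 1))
Partial fractions: 1/(k(k+1)) = 1/k - 1/(k+1)
Telescoping sum: 1(1-1/17) = 1·16/17

Answer: 16/17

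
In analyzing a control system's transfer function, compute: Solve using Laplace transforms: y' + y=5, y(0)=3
Take L of both sides: sY(s)-3+Y(s)=5/s
Y(s)(s+1)=5/s+3
Y(s)=5/(s(s+1))+3/(s+1)
Partial fractions: 5/(s(s+1))=5/s - 5/(s+1)
So Y(s)=5/s - 2/(s+1)
Inverse transform (L^(-1){1/s}=1, L^(-1){1/(s+1)}=e^(-t)):

Answer: y(t)=5-2·e^(-t)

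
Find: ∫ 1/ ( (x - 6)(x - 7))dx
Partial fractions: 1/((x-6)(x-7))=A/(x-6)+B/(x-7)
A=-1, B=1
∫ [-1· 1/(x-6)+1· 1/(x-7)] dx
=(1)[ln|x-7| - ln|x-6|]+C

Answer: ln|(x-7)/(x-6)|+C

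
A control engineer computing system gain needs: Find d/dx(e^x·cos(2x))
Product rule: (fg)' = f'g+fg'
f = e^x, f' = e^x
g = cos(2x), g' = -2·sin(2x)

Answer: e^x·cos(2x)-2·e^x·sin(2x)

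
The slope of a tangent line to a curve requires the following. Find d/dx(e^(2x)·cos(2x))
Product rule: (fg)' = f'g+fg'
f = e^(2x), f' = 2·e^(2x)
g = cos(2x), g' = -2·sin(2x)

Answer: 2·e^(2x)·cos(2x)-2·e^(2x)·sin(2x)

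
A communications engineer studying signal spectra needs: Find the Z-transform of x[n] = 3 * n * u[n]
Z{n * u[n]}=z/(z-1)^2
By linearity: Z{3 * n * u[n]}=3z/(z-1)^2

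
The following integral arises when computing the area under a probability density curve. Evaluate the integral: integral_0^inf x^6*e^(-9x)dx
This is a Gamma integral. Substitute u=9x (du=9 dx):
integral_0^inf x^6*e^(-9x) dx=(1/9^7) integral_0^inf u^6*e^(-u) du
=Gamma(7)/9^7=6!/9^7=720/4782969

Answer: 80/531441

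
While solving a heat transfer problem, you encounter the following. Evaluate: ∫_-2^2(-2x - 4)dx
Step 1: Find antiderivative F(x) = -x^2 - 4x
Step 2: F(2) - F(-2) = -12 - (4) = -16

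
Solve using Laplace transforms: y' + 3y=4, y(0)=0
Take L of both sides: sY(s)-0+3Y(s) = 4/s
Y(s)(s+3) = 4/s+0
Y(s) = 4/(s(s+3))+0/(s+3)
Partial fractions: 4/(s(s+3)) = (4/3)/s - (4/3)/(s+3)
So Y(s) = (4/3)/s - (4/3)/(s+3)
Inverse transform (L^(-1){1/s} = 1, L^(-1){1/(s+3)} = e^(-3t)):

Answer: y(t) = 4/3 - (4/3)·e^(-3t)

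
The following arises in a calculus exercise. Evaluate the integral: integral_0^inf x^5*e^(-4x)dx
This is a Gamma integral. Substitute u=4x (du=4 dx):
integral_0^inf x^5*e^(-4x) dx=(1/4^6) integral_0^inf u^5*e^(-u) du
=Gamma(6)/4^6=5!/4^6=120/4096

Answer: 15/512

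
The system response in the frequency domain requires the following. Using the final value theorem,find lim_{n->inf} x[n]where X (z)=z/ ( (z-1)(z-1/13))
Final value theorem: lim x[n]=lim_{z->1} (z-1)*X(z)
(z-1)*X(z)=z/(z-1/13)
As z->1: 1/(1-1/13)=1/(12/13)=13/12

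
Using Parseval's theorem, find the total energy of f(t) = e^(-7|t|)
Parseval's theorem: E=integral |f(t)|^2 dt=(1/2pi) integral |F(omega)|^2 domega
E=integral_{-inf}^{inf} e^(-14|t|) dt=2*integral_0^inf e^(-14t) dt=2/(2*7)=1/7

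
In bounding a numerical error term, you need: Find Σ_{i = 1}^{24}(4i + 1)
= 4·Σ i + 1·24 = 4·300 + 24 = 1224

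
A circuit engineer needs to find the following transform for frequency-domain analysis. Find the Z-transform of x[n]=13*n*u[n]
Z{n*u[n]}=z/(z-1)^2
By linearity: Z{13*n*u[n]}=13z/(z-1)^2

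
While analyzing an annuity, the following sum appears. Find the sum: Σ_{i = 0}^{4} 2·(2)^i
Geometric series: S = a(1 - r^n)/(1 - r)
a = 2, r = 2, n = 5
S = 2(1-32)/-1 = 62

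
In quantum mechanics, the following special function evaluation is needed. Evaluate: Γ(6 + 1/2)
Γ(n+1/2) = (2n)!√π/(4^n·n!)
= 479001600√π/(4096·720) = (10395/64)·√π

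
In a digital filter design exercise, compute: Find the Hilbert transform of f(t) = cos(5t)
The Hilbert transform shifts each frequency component by -pi/2.
H{cos(wt)} = sin(wt)
With w = 5: H{cos(5t)} = sin(5t)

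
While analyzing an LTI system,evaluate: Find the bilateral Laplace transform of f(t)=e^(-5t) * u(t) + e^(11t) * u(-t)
For e^(-5t)*u(t): L = 1/(s + 5), Re(s) > -5
For e^(11t)*u(-t): L = -1/(s-11), Re(s) < 11
Combined: F(s) = 1/(s + 5) - 1/(s-11), -5 < Re(s) < 11

Answer: 1/(s + 5) - 1/(s-11), ROC: -5 < Re(s) < 11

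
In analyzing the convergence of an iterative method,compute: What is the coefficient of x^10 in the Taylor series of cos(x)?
cos(x) = Σ (-1)^k x^(2k)/(2k)!
For x^10: (-1)^5/10! = -1/3628800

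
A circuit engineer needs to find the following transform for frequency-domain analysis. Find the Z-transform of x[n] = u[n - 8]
Using the time-shift property: Z{u[n-8]} = z^(-8) * z/(z-1)
= z^(-7)/(z-1)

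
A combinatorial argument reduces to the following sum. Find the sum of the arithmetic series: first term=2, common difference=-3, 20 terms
Last term: a_n=2+(20-1)·-3=-55
Sum=n(a_1+a_n)/2=20(2+(-55))/2=-530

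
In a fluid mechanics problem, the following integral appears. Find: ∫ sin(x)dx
Using standard integral: ∫ sin(x) dx=-cos(x) + C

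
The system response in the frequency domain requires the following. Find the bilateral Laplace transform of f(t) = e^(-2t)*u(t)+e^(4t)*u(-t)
For e^(-2t) * u(t): L = 1/(s+2), Re(s) > -2
For e^(4t) * u(-t): L = -1/(s-4), Re(s) < 4
Combined: F(s) = 1/(s+2)-1/(s-4), -2 < Re(s) < 4

Answer: 1/(s+2)-1/(s-4), ROC: -2 < Re(s) < 4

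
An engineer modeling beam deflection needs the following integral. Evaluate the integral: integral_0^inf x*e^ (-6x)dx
This is a Gamma integral. Substitute u=6x (du=6 dx):
integral_0^inf x * e^(-6x) dx=(1/6^2) integral_0^inf u^1 * e^(-u) du
=Gamma(2)/6^2=1!/6^2=1/36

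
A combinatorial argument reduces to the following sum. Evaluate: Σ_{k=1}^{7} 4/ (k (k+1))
Partial fractions: 4/(k(k+1)) = 4/k - 4/(k+1)
Telescoping sum: 4(1-1/8) = 4·7/8

Answer: 7/2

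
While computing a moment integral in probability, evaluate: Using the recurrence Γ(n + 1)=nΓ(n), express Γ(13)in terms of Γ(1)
Γ(13)=12Γ(12)=12·11Γ(11)=...=12!·Γ(1)=479001600·Γ(1)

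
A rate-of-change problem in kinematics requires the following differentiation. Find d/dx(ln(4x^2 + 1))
Chain rule: d/dx[ln(u)]=u'/u where u=4x^2+1
u'=8x

Answer: (8x)/(4x^2+1)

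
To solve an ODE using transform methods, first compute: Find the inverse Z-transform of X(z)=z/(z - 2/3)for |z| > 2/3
Standard pair: z/(z-a) <-> a^n*u[n] for causal signals
With a=2/3: x[n]=(2/3)^n*u[n]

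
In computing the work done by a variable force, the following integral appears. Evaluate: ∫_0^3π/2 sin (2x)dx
Antiderivative: -cos(2x)/2
Evaluate at bounds: [-cos(2·3π/2)/2] - [-cos(2·0)/2]
= (-(-1) + (1))/2 = 1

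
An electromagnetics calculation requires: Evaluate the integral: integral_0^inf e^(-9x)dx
integral_0^inf e^(-9x) dx = [-1/9 * e^(-9x)]_0^inf
= 0 - (-1/9) = 1/9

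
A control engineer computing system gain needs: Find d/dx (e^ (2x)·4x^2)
Product rule: (fg)'=f'g + fg'
f=e^(2x), f'=2·e^(2x)
g=4x^2, g'=8x

Answer: 8·e^(2x)·x^2 + 8·e^(2x)·x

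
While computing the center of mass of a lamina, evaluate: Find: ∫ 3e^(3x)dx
Since d/dx[e^(3x)] = 3e^(3x), we get 1 e^(3x)+C

Answer: e^(3x)+C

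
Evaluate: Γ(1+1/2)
Γ(n+1/2)=(2n)!√π/(4^n·n!)
=2√π/(4·1)=(1/2)·√π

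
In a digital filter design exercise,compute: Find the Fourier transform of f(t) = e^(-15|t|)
Using the standard pair: F{e^(-a|t|)} = 2a/(a^2 + omega^2)
With a = 15: F(omega) = 30/(225 + omega^2)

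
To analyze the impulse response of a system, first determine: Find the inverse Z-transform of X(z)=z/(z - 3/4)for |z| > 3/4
Standard pair: z/(z-a) <-> a^n * u[n] for causal signals
With a = 3/4: x[n] = (3/4)^n * u[n]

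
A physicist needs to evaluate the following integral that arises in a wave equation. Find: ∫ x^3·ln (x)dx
By parts: u=ln(x), dv=x^3 dx
du=1/x dx, v=x^4/4
=x^4·ln(x)/4 - ∫ x^3/4 dx
=x^4·ln(x)/4 - x^4/16+C

Answer: x^4(ln(x)/4-1/16)+C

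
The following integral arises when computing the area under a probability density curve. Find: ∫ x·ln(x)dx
By parts: u=ln(x), dv=x dx
du=1/x dx, v=x^2/2
=x^2·ln(x)/2 - ∫ x/2 dx
=x^2·ln(x)/2 - x^2/4 + C

Answer: x^2(ln(x)/2 - 1/4) + C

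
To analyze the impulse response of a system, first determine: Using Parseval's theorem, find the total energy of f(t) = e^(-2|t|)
Parseval's theorem: E=integral |f(t)|^2 dt=(1/2pi) integral |F(omega)|^2 domega
E=integral_{-inf}^{inf} e^(-4|t|) dt=2*integral_0^inf e^(-4t) dt=2/(2*2)=1/2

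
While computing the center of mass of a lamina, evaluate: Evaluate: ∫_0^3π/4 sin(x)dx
Antiderivative: -cos(x)
Evaluate at bounds: [-cos(1·3π/4)/1] - [-cos(1·0)/1]
=(-(-√2/2) + (1))/1=1 + √2/2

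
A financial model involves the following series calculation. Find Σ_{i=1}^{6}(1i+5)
= 1·Σ i + 5·6 = 1·21 + 30 = 51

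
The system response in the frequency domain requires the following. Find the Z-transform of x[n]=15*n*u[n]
Z{n * u[n]} = z/(z-1)^2
By linearity: Z{15 * n * u[n]} = 15z/(z-1)^2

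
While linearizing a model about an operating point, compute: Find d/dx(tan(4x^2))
Chain rule: d/dx[tan(u)] = sec²(u)·u' where u = 4x^2
u' = 8x

Answer: 8x·sec²(4x^2)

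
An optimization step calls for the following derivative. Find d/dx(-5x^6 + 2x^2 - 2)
Power rule: d/dx(ax^n)=n·a·x^(n-1)
Term by term: -30·x^5+4·x

Answer: -30x^5+4x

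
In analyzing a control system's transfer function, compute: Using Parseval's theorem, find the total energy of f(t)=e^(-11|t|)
Parseval's theorem: E=integral |f(t)|^2 dt=(1/2pi) integral |F(omega)|^2 domega
E=integral_{-inf}^{inf} e^(-22|t|) dt=2 * integral_0^inf e^(-22t) dt=2/(2 * 11)=1/11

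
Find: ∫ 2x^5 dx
Using power rule: ∫ 2x^5 dx = 2/6 x^6 + C = (1/3)x^6 + C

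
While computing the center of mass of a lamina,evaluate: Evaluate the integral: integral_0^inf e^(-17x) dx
integral_0^inf e^(-17x) dx=[-1/17*e^(-17x)]_0^inf
=0 - (-1/17)=1/17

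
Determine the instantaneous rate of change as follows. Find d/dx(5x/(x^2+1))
Quotient rule: (f/g)'=(f'g - fg')/g²
f=5x, f'=5
g=x^2 + 1, g'=2x

Answer: (5·(x^2 + 1) - 10x^2)/(x^2 + 1)²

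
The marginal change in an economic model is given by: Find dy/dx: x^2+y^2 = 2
Differentiate: 2x+2y·(dy/dx)=0
dy/dx=-2x/(2y)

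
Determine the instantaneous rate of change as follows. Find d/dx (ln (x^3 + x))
Chain rule: d/dx[ln(u)] = u'/u where u = x^3 + x
u' = 3x^2 + 1

Answer: (3x^2 + 1)/(x^3 + x)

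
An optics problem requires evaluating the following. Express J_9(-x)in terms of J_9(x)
For integer n: J_n(-x)=(-1)^n J_n(x)
With n=9: J_9(-x)=(-1)^9 J_9(x)=-J_9(x)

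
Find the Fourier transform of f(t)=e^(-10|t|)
Using the standard pair: F{e^(-a|t|)} = 2a/(a^2+omega^2)
With a = 10: F(omega) = 20/(100+omega^2)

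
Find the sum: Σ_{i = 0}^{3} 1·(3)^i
Geometric series: S = a(1 - r^n)/(1 - r)
a = 1, r = 3, n = 4
S = 1(1 - 81)/-2 = 40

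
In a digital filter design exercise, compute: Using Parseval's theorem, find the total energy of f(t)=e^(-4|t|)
Parseval's theorem: E = integral |f(t)|^2 dt = (1/2pi) integral |F(omega)|^2 domega
E = integral_{-inf}^{inf} e^(-8|t|) dt = 2*integral_0^inf e^(-8t) dt = 2/(2*4) = 1/4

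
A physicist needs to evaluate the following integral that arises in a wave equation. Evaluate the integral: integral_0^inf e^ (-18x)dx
integral_0^inf e^(-18x) dx=[-1/18*e^(-18x)]_0^inf
=0 - (-1/18)=1/18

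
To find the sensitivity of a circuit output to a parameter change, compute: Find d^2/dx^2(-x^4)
Apply power rule 2 times:
d^1: -4x^3
d^2: -12x^2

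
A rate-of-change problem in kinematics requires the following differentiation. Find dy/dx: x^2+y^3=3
Differentiate: 2x + 3y^2·(dy/dx) = 0
dy/dx = -2x/(3y^2)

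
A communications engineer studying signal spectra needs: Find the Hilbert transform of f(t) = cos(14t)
The Hilbert transform shifts each frequency component by -pi/2.
H{cos(wt)}=sin(wt)
With w=14: H{cos(14t)}=sin(14t)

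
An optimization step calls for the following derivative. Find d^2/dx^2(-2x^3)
Apply power rule 2 times:
d^1: -6x^2
d^2: -12x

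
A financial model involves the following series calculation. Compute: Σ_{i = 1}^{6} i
Using formula: Σ i^1 = n(n + 1)/2 = 6·7/2 = 21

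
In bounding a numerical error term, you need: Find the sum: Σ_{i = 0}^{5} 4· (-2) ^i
Geometric series: S = a(1 - r^n)/(1 - r)
a = 4, r = -2, n = 6
S = 4(1 - 64)/3 = -84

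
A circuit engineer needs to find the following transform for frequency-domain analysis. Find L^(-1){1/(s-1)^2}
L^(-1){1/(s-a)^n} = t^(n-1)·e^(at)/(n-1)!
Here a = 1, n = 2: t^1·e^(t)/1

Answer: t·e^(t)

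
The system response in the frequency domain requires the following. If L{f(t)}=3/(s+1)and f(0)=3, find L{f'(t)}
L{f'(t)} = s·F(s) - f(0) = 3s/(s + 1) - 3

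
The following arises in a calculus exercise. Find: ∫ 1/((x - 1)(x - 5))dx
Partial fractions: 1/((x-1)(x-5)) = A/(x-1) + B/(x-5)
A = -1/4, B = 1/4
∫ [-1/4· 1/(x-1) + 1/4· 1/(x-5)] dx
= (1/4)[ln|x-5| - ln|x-1|] + C

Answer: (1/4)·ln|(x-5)/(x-1)| + C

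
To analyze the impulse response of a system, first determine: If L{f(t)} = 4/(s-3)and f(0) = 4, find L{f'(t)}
L{f'(t)}=s·F(s) - f(0)=4s/(s-3) - 4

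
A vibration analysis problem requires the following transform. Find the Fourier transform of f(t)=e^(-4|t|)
Using the standard pair: F{e^(-a|t|)} = 2a/(a^2 + omega^2)
With a = 4: F(omega) = 8/(16 + omega^2)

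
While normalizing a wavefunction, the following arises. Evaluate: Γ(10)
Γ(n)=(n-1)! for positive integers
Γ(10)=9!=362880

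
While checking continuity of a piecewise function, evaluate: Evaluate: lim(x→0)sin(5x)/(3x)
L'Hôpital (0/0): lim 5cos(5x)/3=5/3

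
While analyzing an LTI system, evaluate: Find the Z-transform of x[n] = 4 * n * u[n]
Z{n * u[n]} = z/(z-1)^2
By linearity: Z{4 * n * u[n]} = 4z/(z-1)^2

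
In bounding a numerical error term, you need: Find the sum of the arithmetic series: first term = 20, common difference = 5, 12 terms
Last term: a_n = 20+(12-1)·5 = 75
Sum = n(a_1+a_n)/2 = 12(20+75)/2 = 570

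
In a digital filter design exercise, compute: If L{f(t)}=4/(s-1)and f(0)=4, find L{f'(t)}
L{f'(t)} = s·F(s) - f(0) = 4s/(s-1)-4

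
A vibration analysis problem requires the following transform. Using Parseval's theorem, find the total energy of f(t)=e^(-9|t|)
Parseval's theorem: E=integral |f(t)|^2 dt=(1/2pi) integral |F(omega)|^2 domega
E=integral_{-inf}^{inf} e^(-18|t|) dt=2 * integral_0^inf e^(-18t) dt=2/(2 * 9)=1/9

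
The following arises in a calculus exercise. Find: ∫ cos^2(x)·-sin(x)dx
Let u = cos(x), du = -sin(x) dx
∫ u^2 du = u^3/3+C

Answer: cos^3(x)/3+C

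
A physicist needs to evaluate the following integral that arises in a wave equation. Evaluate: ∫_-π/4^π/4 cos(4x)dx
Antiderivative: sin(4x)/4
Evaluate at bounds: [sin(4·π/4)/4] - [sin(4·-π/4)/4]
= ((0) - (0))/4 = 0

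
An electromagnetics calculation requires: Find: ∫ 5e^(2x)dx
Since d/dx[e^(2x)] = 2e^(2x), we get 5/2 e^(2x) + C

Answer: (5/2)e^(2x) + C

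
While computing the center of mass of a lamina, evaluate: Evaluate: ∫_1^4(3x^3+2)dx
Step 1: Find antiderivative F(x) = (3/4)x^4 + 2x
Step 2: F(4) - F(1) = 200 - (11/4) = 789/4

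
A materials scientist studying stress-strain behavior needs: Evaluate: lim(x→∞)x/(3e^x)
Apply L'Hôpital 1 times (∞/∞ each time):
Eventually get 1!/(3e^x) → 0

Answer: 0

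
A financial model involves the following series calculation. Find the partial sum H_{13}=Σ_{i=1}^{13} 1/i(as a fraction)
H_13 = 1+1/2+1/3+...+1/13
= 1145993/360360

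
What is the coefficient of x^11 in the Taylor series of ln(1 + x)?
ln(1 + x)=Σ (-1)^(n + 1) x^n/n
Coefficient of x^11=(-1)^12/11=1/11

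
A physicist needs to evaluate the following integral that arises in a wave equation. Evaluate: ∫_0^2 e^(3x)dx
Antiderivative: (1/3)e^(3x)
Evaluate: (1/3)(e^6-1)

Answer: (e^6-1)/3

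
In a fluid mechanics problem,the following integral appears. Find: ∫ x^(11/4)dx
Power rule: ∫ x^(11/4) dx=x^(15/4)/(15/4)+C

Answer: (4/15)·x^(15/4)+C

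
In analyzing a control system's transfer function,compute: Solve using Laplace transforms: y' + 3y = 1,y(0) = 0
Take L of both sides: sY(s)-0+3Y(s)=1/s
Y(s)(s+3)=1/s+0
Y(s)=1/(s(s+3))+0/(s+3)
Partial fractions: 1/(s(s+3))=(1/3)/s - (1/3)/(s+3)
So Y(s)=(1/3)/s - (1/3)/(s+3)
Inverse transform (L^(-1){1/s}=1, L^(-1){1/(s+3)}=e^(-3t)):

Answer: y(t)=1/3 - (1/3)·e^(-3t)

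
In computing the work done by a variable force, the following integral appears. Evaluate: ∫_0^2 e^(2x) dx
Antiderivative: (1/2)e^(2x)
Evaluate: (1/2)(e^4-1)

Answer: (e^4-1)/2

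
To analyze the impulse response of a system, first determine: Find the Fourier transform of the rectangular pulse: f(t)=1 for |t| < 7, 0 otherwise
F(omega) = integral from -7 to 7 of e^(-j * omega * t) dt
= 2 * sin(7 * omega)/omega = 14 * sinc(7 * omega/pi)

Answer: 2 * sin(7 * omega)/omega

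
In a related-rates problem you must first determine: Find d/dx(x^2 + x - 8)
Power rule: d/dx(ax^n) = n·a·x^(n-1)
Term by term: 2·x+1

Answer: 2x+1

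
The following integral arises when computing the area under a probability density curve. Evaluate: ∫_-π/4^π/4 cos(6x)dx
Antiderivative: sin(6x)/6
Evaluate at bounds: [sin(6·π/4)/6] - [sin(6·-π/4)/6]
=((-1) - (1))/6=-1/3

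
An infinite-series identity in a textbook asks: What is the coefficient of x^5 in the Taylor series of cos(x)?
cos(x) has only even powers. Coefficient of x^5 = 0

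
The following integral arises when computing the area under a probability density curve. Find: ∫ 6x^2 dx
Using power rule: ∫ 6x^2 dx=6/3 x^3 + C=2x^3 + C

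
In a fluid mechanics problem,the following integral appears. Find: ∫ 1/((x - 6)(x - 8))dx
Partial fractions: 1/((x-6)(x-8))=A/(x-6)+B/(x-8)
A=-1/2, B=1/2
∫ [-1/2· 1/(x-6)+1/2· 1/(x-8)] dx
=(1/2)[ln|x-8| - ln|x-6|]+C

Answer: (1/2)·ln|(x-8)/(x-6)|+C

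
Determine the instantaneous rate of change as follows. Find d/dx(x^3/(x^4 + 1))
Quotient rule: (f/g)'=(f'g - fg')/g²
f=x^3, f'=3x^2
g=x^4+1, g'=4x^3

Answer: (3x^2·(x^4+1)-4x^6)/(x^4+1)²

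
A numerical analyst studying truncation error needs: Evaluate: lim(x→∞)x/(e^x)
Apply L'Hôpital 1 times (∞/∞ each time):
Eventually get 1!/(e^x) → 0

Answer: 0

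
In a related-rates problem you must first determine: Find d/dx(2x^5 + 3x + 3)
Power rule: d/dx(ax^n) = n·a·x^(n-1)
Term by term: 10·x^4+3

Answer: 10x^4+3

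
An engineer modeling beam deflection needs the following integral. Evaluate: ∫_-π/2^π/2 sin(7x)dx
Antiderivative: -cos(7x)/7
Evaluate at bounds: [-cos(7·π/2)/7] - [-cos(7·-π/2)/7]
=(-(0) + (0))/7=0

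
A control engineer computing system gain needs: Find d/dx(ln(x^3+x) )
Chain rule: d/dx[ln(u)]=u'/u where u=x^3+x
u'=3x^2+1

Answer: (3x^2+1)/(x^3+x)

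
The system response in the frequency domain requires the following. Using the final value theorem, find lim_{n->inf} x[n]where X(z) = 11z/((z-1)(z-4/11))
Final value theorem: lim x[n] = lim_{z->1} (z-1)*X(z)
(z-1)*X(z) = 11z/(z-4/11)
As z->1: 11/(1-4/11) = 11/(7/11) = 121/7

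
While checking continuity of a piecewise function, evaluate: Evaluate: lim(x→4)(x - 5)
Polynomial is continuous, so substitute x=4:
1·4 - 5=-1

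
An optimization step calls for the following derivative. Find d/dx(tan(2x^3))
Chain rule: d/dx[tan(u)]=sec²(u)·u' where u=2x^3
u'=6x^2

Answer: 6x^2·sec²(2x^3)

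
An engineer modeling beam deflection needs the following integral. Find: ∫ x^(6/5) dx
Power rule: ∫ x^(6/5) dx=x^(11/5)/(11/5)+C

Answer: (5/11)·x^(11/5)+C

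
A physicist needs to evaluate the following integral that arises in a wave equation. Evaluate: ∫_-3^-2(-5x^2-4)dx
Step 1: Find antiderivative F(x)=(-5/3)x^3 - 4x
Step 2: F(-2) - F(-3)=64/3 - (57)=-107/3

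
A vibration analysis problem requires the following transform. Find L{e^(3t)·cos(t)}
First shifting: L{e^(at)f(t)}=F(s-a)
L{cos(t)}=s/(s²+1)
Shift: (s-3)/((s-3)²+1)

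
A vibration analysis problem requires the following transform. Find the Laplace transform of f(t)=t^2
L{t^n} = n!/s^(n + 1)
L{t^2} = 2!/s^3 = 2/s^3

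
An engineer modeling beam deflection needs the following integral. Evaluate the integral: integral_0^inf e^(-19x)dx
integral_0^inf e^(-19x) dx = [-1/19*e^(-19x)]_0^inf
= 0 - (-1/19) = 1/19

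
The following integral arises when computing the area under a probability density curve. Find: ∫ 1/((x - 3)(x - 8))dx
Partial fractions: 1/((x-3)(x-8))=A/(x-3) + B/(x-8)
A=-1/5, B=1/5
∫ [-1/5· 1/(x-3) + 1/5· 1/(x-8)] dx
=(1/5)[ln|x-8| - ln|x-3|] + C

Answer: (1/5)·ln|(x-8)/(x-3)| + C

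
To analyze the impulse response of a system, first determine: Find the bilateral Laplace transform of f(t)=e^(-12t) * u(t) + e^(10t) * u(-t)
For e^(-12t)*u(t): L=1/(s+12), Re(s) > -12
For e^(10t)*u(-t): L=-1/(s-10), Re(s) < 10
Combined: F(s)=1/(s+12)-1/(s-10), -12 < Re(s) < 10

Answer: 1/(s+12)-1/(s-10), ROC: -12 < Re(s) < 10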